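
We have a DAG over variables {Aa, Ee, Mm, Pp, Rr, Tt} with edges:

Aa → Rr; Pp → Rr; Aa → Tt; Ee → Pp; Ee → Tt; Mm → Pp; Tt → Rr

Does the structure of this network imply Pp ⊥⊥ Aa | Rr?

We examine all 4 paths between Pp and Aa:
Path 1: Pp ← Ee → Tt → Rr ← Aa
  Ee is a fork and Ee is not conditioned on; Tt is a chain and Tt is not conditioned on; Rr is a collider and Rr is conditioned on, which opens it — no node blocks this path, so it is active.
Path 2: Pp ← Ee → Tt ← Aa
  Ee is a fork and Ee is not conditioned on; Tt is a collider and its descendant Rr is conditioned on, which opens it — no node blocks this path, so it is active.
Path 3: Pp → Rr ← Tt ← Aa
  Rr is a collider and Rr is conditioned on, which opens it; Tt is a chain and Tt is not conditioned on — no node blocks this path, so it is active.
Path 4: Pp → Rr ← Aa
  Rr is a collider and Rr is conditioned on, which opens it — no node blocks this path, so it is active.
Since the path Pp ← Ee → Tt → Rr ← Aa is active, Pp and Aa are not d-separated given {Rr}.

No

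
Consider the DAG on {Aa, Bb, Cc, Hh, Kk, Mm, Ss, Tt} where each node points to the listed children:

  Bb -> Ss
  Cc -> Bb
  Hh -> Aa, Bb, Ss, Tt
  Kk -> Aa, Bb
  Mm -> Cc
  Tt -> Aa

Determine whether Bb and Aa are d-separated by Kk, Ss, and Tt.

No — Bb and Aa are not d-separated given {Kk, Ss, Tt}.

There are 5 undirected paths between Bb and Aa; checking each against the conditioning set {Kk, Ss, Tt}:
Path 1: Bb → Ss ← Hh → Tt → Aa
  Tt is a chain here and Tt is conditioned on, so the path is blocked at Tt.
Path 2: Bb → Ss ← Hh → Aa
  Ss is a collider and Ss is conditioned on, which opens it; Hh is a fork and Hh is not conditioned on — no node blocks this path, so it is active.
Path 3: Bb ← Kk → Aa
  Kk is a fork here and Kk is conditioned on, so the path is blocked at Kk.
Path 4: Bb ← Hh → Tt → Aa
  Tt is a chain here and Tt is conditioned on, so the path is blocked at Tt.
Path 5: Bb ← Hh → Aa
  Hh is a fork and Hh is not conditioned on — no node blocks this path, so it is active.
At least one path is unblocked, so d-separation fails.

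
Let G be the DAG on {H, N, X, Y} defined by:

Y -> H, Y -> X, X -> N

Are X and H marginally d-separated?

Only one path connects X and H:
Path 1: X ← Y → H
  Y is a fork and Y is not conditioned on — no node blocks this path, so it is active.
Because an active path exists, X and H are not d-separated.

No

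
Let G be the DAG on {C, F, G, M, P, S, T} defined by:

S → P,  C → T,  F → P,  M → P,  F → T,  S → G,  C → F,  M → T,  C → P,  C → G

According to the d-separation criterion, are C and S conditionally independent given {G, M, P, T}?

6 paths connect C and S; each must be blocked for d-separation to hold:
  1. C → T ← M → P ← S — T:collider[open]; M:fork[blocks]; P:collider[open] ⇒ blocked
  2. C → T ← F → P ← S — T:collider[open]; F:fork[open]; P:collider[open] ⇒ active
  3. C → P ← S — P:collider[open] ⇒ active
  4. C → G ← S — G:collider[open] ⇒ active
  5. C → F → T ← M → P ← S — F:chain[open]; T:collider[open]; M:fork[blocks]; P:collider[open] ⇒ blocked
  6. C → F → P ← S — F:chain[open]; P:collider[open] ⇒ active
Since the path C → T ← F → P ← S is active, C and S are not d-separated given {G, M, P, T}.

No — C and S are not d-separated given {G, M, P, T}.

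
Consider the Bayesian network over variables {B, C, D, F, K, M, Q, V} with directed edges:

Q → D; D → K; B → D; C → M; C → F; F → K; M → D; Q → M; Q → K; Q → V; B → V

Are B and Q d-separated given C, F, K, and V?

No — B and Q are not d-separated given {C, F, K, V}.

Enumerating the 6 paths from B to Q and testing each for blocking by {C, F, K, V}:
Path 1: B → D ← Q
  D is a collider and its descendant K is conditioned on, which opens it — no node blocks this path, so it is active.
Path 2: B → D ← M ← Q
  D is a collider and its descendant K is conditioned on, which opens it; M is a chain and M is not conditioned on — no node blocks this path, so it is active.
Path 3: B → D ← M ← C → F → K ← Q
  C is a fork here and C is conditioned on, so the path is blocked at C.
Path 4: B → D → K ← Q
  D is a chain and D is not conditioned on; K is a collider and K is conditioned on, which opens it — no node blocks this path, so it is active.
Path 5: B → D → K ← F ← C → M ← Q
  F is a chain here and F is conditioned on, so the path is blocked at F.
Path 6: B → V ← Q
  V is a collider and V is conditioned on, which opens it — no node blocks this path, so it is active.
Because an active path exists, B and Q are not d-separated.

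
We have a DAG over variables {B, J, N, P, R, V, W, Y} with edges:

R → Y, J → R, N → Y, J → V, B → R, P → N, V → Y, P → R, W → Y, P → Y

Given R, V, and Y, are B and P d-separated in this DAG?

No — B and P are not d-separated given {R, V, Y}.

We examine all 5 paths between B and P:
Path 1: B → R ← P
  R is a collider and R is conditioned on, which opens it — no node blocks this path, so it is active.
Path 2: B → R ← J → V → Y ← P
  V is a chain here and V is conditioned on, so the path is blocked at V.
Path 3: B → R ← J → V → Y ← N ← P
  V is a chain here and V is conditioned on, so the path is blocked at V.
Path 4: B → R → Y ← P
  R is a chain here and R is conditioned on, so the path is blocked at R.
Path 5: B → R → Y ← N ← P
  R is a chain here and R is conditioned on, so the path is blocked at R.
Because an active path exists, B and P are not d-separated.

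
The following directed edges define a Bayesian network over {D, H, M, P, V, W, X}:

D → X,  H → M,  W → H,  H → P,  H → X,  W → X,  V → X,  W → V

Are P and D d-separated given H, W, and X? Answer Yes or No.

Yes — P and D are d-separated given {H, W, X}.

We examine all 3 paths between P and D:
  1. P ← H ← W → V → X ← D — H:chain[blocks]; W:fork[blocks]; V:chain[open]; X:collider[open] ⇒ blocked
  2. P ← H ← W → X ← D — H:chain[blocks]; W:fork[blocks]; X:collider[open] ⇒ blocked
  3. P ← H → X ← D — H:fork[blocks]; X:collider[open] ⇒ blocked
All paths are blocked; P ⊥ D | {H, W, X} holds.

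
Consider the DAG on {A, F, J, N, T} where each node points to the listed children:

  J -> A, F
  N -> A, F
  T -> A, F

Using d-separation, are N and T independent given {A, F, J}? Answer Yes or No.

No

Enumerating the 4 paths from N to T and testing each for blocking by {A, F, J}:
Path 1: N → A ← T
  A is a collider and A is conditioned on, which opens it — no node blocks this path, so it is active.
Path 2: N → A ← J → F ← T
  J is a fork here and J is conditioned on, so the path is blocked at J.
Path 3: N → F ← T
  F is a collider and F is conditioned on, which opens it — no node blocks this path, so it is active.
Path 4: N → F ← J → A ← T
  J is a fork here and J is conditioned on, so the path is blocked at J.
Because an active path exists, N and T are not d-separated.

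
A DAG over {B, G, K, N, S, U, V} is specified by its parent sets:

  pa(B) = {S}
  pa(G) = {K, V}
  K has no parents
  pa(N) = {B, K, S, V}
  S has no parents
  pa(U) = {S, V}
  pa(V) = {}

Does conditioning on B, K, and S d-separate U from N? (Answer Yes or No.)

Enumerating the 4 paths from U to N and testing each for blocking by {B, K, S}:
Path 1: U ← V → N
  V is a fork and V is not conditioned on — no node blocks this path, so it is active.
Path 2: U ← V → G ← K → N
  G is a collider here and neither G nor any of its descendants is conditioned on, so the collider stays closed — the path is blocked at G.
Path 3: U ← S → B → N
  S is a fork here and S is conditioned on, so the path is blocked at S.
Path 4: U ← S → N
  S is a fork here and S is conditioned on, so the path is blocked at S.
Since the path U ← V → N is active, U and N are not d-separated given {B, K, S}.

No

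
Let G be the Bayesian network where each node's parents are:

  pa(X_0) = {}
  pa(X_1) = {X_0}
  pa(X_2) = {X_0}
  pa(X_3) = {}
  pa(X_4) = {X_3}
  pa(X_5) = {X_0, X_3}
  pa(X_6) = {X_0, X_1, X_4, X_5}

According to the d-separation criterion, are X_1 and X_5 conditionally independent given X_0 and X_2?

There are 6 undirected paths between X_1 and X_5; checking each against the conditioning set {X_0, X_2}:
  1. X_1 ← X_0 → X_6 ← X_4 ← X_3 → X_5 — X_0:fork[blocks]; X_6:collider[blocks]; X_4:chain[open]; X_3:fork[open] ⇒ blocked
  2. X_1 ← X_0 → X_6 ← X_5 — X_0:fork[blocks]; X_6:collider[blocks] ⇒ blocked
  3. X_1 ← X_0 → X_5 — X_0:fork[blocks] ⇒ blocked
  4. X_1 → X_6 ← X_0 → X_5 — X_6:collider[blocks]; X_0:fork[blocks] ⇒ blocked
  5. X_1 → X_6 ← X_4 ← X_3 → X_5 — X_6:collider[blocks]; X_4:chain[open]; X_3:fork[open] ⇒ blocked
  6. X_1 → X_6 ← X_5 — X_6:collider[blocks] ⇒ blocked
All paths are blocked; X_1 ⊥ X_5 | {X_0, X_2} holds.

Yes — X_1 and X_5 are d-separated given {X_0, X_2}.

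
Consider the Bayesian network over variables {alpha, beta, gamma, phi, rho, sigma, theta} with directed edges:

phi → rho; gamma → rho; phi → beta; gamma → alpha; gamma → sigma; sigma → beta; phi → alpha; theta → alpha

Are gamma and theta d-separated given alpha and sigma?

No

We examine all 3 paths between gamma and theta:
Path 1: gamma → sigma → beta ← phi → alpha ← theta
  sigma is a chain here and sigma is conditioned on, so the path is blocked at sigma.
Path 2: gamma → alpha ← theta
  alpha is a collider and alpha is conditioned on, which opens it — no node blocks this path, so it is active.
Path 3: gamma → rho ← phi → alpha ← theta
  rho is a collider here and neither rho nor any of its descendants is conditioned on, so the collider stays closed — the path is blocked at rho.
Because an active path exists, gamma and theta are not d-separated.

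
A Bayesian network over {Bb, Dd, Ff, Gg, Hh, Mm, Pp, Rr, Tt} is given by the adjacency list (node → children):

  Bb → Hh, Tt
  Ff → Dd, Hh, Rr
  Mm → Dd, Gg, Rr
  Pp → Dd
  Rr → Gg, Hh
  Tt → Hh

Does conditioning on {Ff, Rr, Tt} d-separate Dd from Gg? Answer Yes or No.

We examine all 6 paths between Dd and Gg:
Path 1: Dd ← Ff → Hh ← Rr → Gg
  Ff is a fork here and Ff is conditioned on, so the path is blocked at Ff.
Path 2: Dd ← Ff → Hh ← Rr ← Mm → Gg
  Ff is a fork here and Ff is conditioned on, so the path is blocked at Ff.
Path 3: Dd ← Ff → Rr → Gg
  Ff is a fork here and Ff is conditioned on, so the path is blocked at Ff.
Path 4: Dd ← Ff → Rr ← Mm → Gg
  Ff is a fork here and Ff is conditioned on, so the path is blocked at Ff.
Path 5: Dd ← Mm → Rr → Gg
  Rr is a chain here and Rr is conditioned on, so the path is blocked at Rr.
Path 6: Dd ← Mm → Gg
  Mm is a fork and Mm is not conditioned on — no node blocks this path, so it is active.
At least one path is unblocked, so d-separation fails.

No — Dd and Gg are not d-separated given {Ff, Rr, Tt}.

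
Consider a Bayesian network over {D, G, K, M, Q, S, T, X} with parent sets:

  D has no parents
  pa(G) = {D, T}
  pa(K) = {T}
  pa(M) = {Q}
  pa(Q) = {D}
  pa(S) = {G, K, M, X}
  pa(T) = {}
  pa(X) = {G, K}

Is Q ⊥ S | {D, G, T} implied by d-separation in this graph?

No — Q and S are not d-separated given {D, G, T}.

Enumerating the 6 paths from Q to S and testing each for blocking by {D, G, T}:
Path 1: Q → M → S
  M is a chain and M is not conditioned on — no node blocks this path, so it is active.
Path 2: Q ← D → G → X ← K → S
  D is a fork here and D is conditioned on, so the path is blocked at D.
Path 3: Q ← D → G → X → S
  D is a fork here and D is conditioned on, so the path is blocked at D.
Path 4: Q ← D → G ← T → K → X → S
  D is a fork here and D is conditioned on, so the path is blocked at D.
Path 5: Q ← D → G ← T → K → S
  D is a fork here and D is conditioned on, so the path is blocked at D.
Path 6: Q ← D → G → S
  D is a fork here and D is conditioned on, so the path is blocked at D.
At least one path is unblocked, so d-separation fails.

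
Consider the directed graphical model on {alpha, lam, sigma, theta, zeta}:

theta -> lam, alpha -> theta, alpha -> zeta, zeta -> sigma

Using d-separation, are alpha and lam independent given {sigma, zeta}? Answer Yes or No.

No — alpha and lam are not d-separated given {sigma, zeta}.

The only undirected path from alpha to lam is:
  1. alpha → theta → lam — theta:chain[open] ⇒ active
Since the path alpha → theta → lam is active, alpha and lam are not d-separated given {sigma, zeta}.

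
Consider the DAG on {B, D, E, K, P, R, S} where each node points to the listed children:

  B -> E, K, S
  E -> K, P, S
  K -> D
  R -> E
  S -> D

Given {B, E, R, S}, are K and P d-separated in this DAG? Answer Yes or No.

Enumerating the 5 paths from K to P and testing each for blocking by {B, E, R, S}:
  1. K ← E → P — E:fork[blocks] ⇒ blocked
  2. K → D ← S ← E → P — D:collider[blocks]; S:chain[blocks]; E:fork[blocks] ⇒ blocked
  3. K → D ← S ← B → E → P — D:collider[blocks]; S:chain[blocks]; B:fork[blocks]; E:chain[blocks] ⇒ blocked
  4. K ← B → E → P — B:fork[blocks]; E:chain[blocks] ⇒ blocked
  5. K ← B → S ← E → P — B:fork[blocks]; S:collider[open]; E:fork[blocks] ⇒ blocked
All paths are blocked; K ⊥ P | {B, E, R, S} holds.

Yes — K and P are d-separated given {B, E, R, S}.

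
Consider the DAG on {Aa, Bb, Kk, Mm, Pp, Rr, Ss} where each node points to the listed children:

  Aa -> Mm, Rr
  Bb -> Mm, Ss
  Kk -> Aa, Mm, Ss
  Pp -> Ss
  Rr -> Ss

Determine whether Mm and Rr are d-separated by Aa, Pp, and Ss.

No — Mm and Rr are not d-separated given {Aa, Pp, Ss}.

We examine all 6 paths between Mm and Rr:
Path 1: Mm ← Kk → Ss ← Rr
  Kk is a fork and Kk is not conditioned on; Ss is a collider and Ss is conditioned on, which opens it — no node blocks this path, so it is active.
Path 2: Mm ← Kk → Aa → Rr
  Aa is a chain here and Aa is conditioned on, so the path is blocked at Aa.
Path 3: Mm ← Bb → Ss ← Rr
  Bb is a fork and Bb is not conditioned on; Ss is a collider and Ss is conditioned on, which opens it — no node blocks this path, so it is active.
Path 4: Mm ← Bb → Ss ← Kk → Aa → Rr
  Aa is a chain here and Aa is conditioned on, so the path is blocked at Aa.
Path 5: Mm ← Aa → Rr
  Aa is a fork here and Aa is conditioned on, so the path is blocked at Aa.
Path 6: Mm ← Aa ← Kk → Ss ← Rr
  Aa is a chain here and Aa is conditioned on, so the path is blocked at Aa.
Because an active path exists, Mm and Rr are not d-separated.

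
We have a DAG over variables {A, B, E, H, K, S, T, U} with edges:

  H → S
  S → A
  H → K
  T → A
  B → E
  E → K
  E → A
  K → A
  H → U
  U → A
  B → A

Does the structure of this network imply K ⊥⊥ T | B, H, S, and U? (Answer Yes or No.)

Yes

Enumerating the 5 paths from K to T and testing each for blocking by {B, H, S, U}:
Path 1: K ← H → S → A ← T
  H is a fork here and H is conditioned on, so the path is blocked at H.
Path 2: K ← H → U → A ← T
  H is a fork here and H is conditioned on, so the path is blocked at H.
Path 3: K ← E → A ← T
  A is a collider here and neither A nor any of its descendants is conditioned on, so the collider stays closed — the path is blocked at A.
Path 4: K ← E ← B → A ← T
  B is a fork here and B is conditioned on, so the path is blocked at B.
Path 5: K → A ← T
  A is a collider here and neither A nor any of its descendants is conditioned on, so the collider stays closed — the path is blocked at A.
Since every path is blocked, d-separation holds.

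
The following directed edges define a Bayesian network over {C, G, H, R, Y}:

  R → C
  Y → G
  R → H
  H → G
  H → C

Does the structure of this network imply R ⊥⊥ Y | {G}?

There are 2 undirected paths between R and Y; checking each against the conditioning set {G}:
Path 1: R → C ← H → G ← Y
  C is a collider here and neither C nor any of its descendants is conditioned on, so the collider stays closed — the path is blocked at C.
Path 2: R → H → G ← Y
  H is a chain and H is not conditioned on; G is a collider and G is conditioned on, which opens it — no node blocks this path, so it is active.
Because an active path exists, R and Y are not d-separated.

No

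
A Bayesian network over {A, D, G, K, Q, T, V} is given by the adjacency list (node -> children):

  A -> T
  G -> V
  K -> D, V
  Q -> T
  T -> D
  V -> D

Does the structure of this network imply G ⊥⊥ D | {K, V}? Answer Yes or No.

2 paths connect G and D; each must be blocked for d-separation to hold:
Path 1: G → V → D
  V is a chain here and V is conditioned on, so the path is blocked at V.
Path 2: G → V ← K → D
  K is a fork here and K is conditioned on, so the path is blocked at K.
Since every path is blocked, d-separation holds.

Yes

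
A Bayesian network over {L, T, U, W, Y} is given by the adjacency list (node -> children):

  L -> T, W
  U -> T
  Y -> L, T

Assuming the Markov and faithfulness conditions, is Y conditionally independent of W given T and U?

No

2 paths connect Y and W; each must be blocked for d-separation to hold:
Path 1: Y → T ← L → W
  T is a collider and T is conditioned on, which opens it; L is a fork and L is not conditioned on — no node blocks this path, so it is active.
Path 2: Y → L → W
  L is a chain and L is not conditioned on — no node blocks this path, so it is active.
Because an active path exists, Y and W are not d-separated.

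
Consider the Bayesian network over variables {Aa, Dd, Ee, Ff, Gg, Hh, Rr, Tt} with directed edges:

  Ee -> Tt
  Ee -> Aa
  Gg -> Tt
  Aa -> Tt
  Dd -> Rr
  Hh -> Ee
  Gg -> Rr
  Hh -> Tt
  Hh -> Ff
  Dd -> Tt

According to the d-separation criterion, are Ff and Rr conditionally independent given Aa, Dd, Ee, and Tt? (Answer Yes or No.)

No

Enumerating the 6 paths from Ff to Rr and testing each for blocking by {Aa, Dd, Ee, Tt}:
Path 1: Ff ← Hh → Tt ← Gg → Rr
  Hh is a fork and Hh is not conditioned on; Tt is a collider and Tt is conditioned on, which opens it; Gg is a fork and Gg is not conditioned on — no node blocks this path, so it is active.
Path 2: Ff ← Hh → Tt ← Dd → Rr
  Dd is a fork here and Dd is conditioned on, so the path is blocked at Dd.
Path 3: Ff ← Hh → Ee → Tt ← Gg → Rr
  Ee is a chain here and Ee is conditioned on, so the path is blocked at Ee.
Path 4: Ff ← Hh → Ee → Tt ← Dd → Rr
  Ee is a chain here and Ee is conditioned on, so the path is blocked at Ee.
Path 5: Ff ← Hh → Ee → Aa → Tt ← Gg → Rr
  Ee is a chain here and Ee is conditioned on, so the path is blocked at Ee.
Path 6: Ff ← Hh → Ee → Aa → Tt ← Dd → Rr
  Ee is a chain here and Ee is conditioned on, so the path is blocked at Ee.
Since the path Ff ← Hh → Tt ← Gg → Rr is active, Ff and Rr are not d-separated given {Aa, Dd, Ee, Tt}.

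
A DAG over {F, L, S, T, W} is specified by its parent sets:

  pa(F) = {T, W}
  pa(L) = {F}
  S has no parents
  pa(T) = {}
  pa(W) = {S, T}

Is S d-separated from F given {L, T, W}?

We examine all 2 paths between S and F:
Path 1: S → W → F
  W is a chain here and W is conditioned on, so the path is blocked at W.
Path 2: S → W ← T → F
  T is a fork here and T is conditioned on, so the path is blocked at T.
Every path is blocked, so S and F are d-separated given {L, T, W}.

Yes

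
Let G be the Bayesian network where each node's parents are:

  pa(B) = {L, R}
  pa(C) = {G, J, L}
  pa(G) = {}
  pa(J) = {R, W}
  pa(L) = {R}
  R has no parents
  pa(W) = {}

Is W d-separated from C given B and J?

No

We examine all 3 paths between W and C:
Path 1: W → J ← R → B ← L → C
  J is a collider and J is conditioned on, which opens it; R is a fork and R is not conditioned on; B is a collider and B is conditioned on, which opens it; L is a fork and L is not conditioned on — no node blocks this path, so it is active.
Path 2: W → J ← R → L → C
  J is a collider and J is conditioned on, which opens it; R is a fork and R is not conditioned on; L is a chain and L is not conditioned on — no node blocks this path, so it is active.
Path 3: W → J → C
  J is a chain here and J is conditioned on, so the path is blocked at J.
At least one path is unblocked, so d-separation fails.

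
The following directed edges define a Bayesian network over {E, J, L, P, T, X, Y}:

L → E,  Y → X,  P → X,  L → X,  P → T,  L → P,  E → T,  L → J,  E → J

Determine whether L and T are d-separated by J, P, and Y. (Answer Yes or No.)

Enumerating the 4 paths from L to T and testing each for blocking by {J, P, Y}:
Path 1: L → P → T
  P is a chain here and P is conditioned on, so the path is blocked at P.
Path 2: L → J ← E → T
  J is a collider and J is conditioned on, which opens it; E is a fork and E is not conditioned on — no node blocks this path, so it is active.
Path 3: L → E → T
  E is a chain and E is not conditioned on — no node blocks this path, so it is active.
Path 4: L → X ← P → T
  X is a collider here and neither X nor any of its descendants is conditioned on, so the collider stays closed — the path is blocked at X.
Since the path L → J ← E → T is active, L and T are not d-separated given {J, P, Y}.

No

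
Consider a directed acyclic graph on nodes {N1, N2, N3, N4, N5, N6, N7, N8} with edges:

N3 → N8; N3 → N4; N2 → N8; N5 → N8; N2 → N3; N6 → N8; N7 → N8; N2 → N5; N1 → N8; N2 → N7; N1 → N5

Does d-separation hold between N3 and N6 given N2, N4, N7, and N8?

No

5 paths connect N3 and N6; each must be blocked for d-separation to hold:
Path 1: N3 ← N2 → N5 → N8 ← N6
  N2 is a fork here and N2 is conditioned on, so the path is blocked at N2.
Path 2: N3 ← N2 → N5 ← N1 → N8 ← N6
  N2 is a fork here and N2 is conditioned on, so the path is blocked at N2.
Path 3: N3 ← N2 → N8 ← N6
  N2 is a fork here and N2 is conditioned on, so the path is blocked at N2.
Path 4: N3 ← N2 → N7 → N8 ← N6
  N2 is a fork here and N2 is conditioned on, so the path is blocked at N2.
Path 5: N3 → N8 ← N6
  N8 is a collider and N8 is conditioned on, which opens it — no node blocks this path, so it is active.
At least one path is unblocked, so d-separation fails.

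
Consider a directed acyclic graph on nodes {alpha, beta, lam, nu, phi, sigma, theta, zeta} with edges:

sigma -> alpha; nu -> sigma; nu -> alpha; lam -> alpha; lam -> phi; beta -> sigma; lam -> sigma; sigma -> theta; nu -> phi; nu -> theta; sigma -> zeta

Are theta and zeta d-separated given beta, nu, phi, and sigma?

Enumerating the 6 paths from theta to zeta and testing each for blocking by {beta, nu, phi, sigma}:
Path 1: theta ← sigma → zeta
  sigma is a fork here and sigma is conditioned on, so the path is blocked at sigma.
Path 2: theta ← nu → alpha ← lam → sigma → zeta
  nu is a fork here and nu is conditioned on, so the path is blocked at nu.
Path 3: theta ← nu → alpha ← sigma → zeta
  nu is a fork here and nu is conditioned on, so the path is blocked at nu.
Path 4: theta ← nu → sigma → zeta
  nu is a fork here and nu is conditioned on, so the path is blocked at nu.
Path 5: theta ← nu → phi ← lam → alpha ← sigma → zeta
  nu is a fork here and nu is conditioned on, so the path is blocked at nu.
Path 6: theta ← nu → phi ← lam → sigma → zeta
  nu is a fork here and nu is conditioned on, so the path is blocked at nu.
All paths are blocked; theta ⊥ zeta | {beta, nu, phi, sigma} holds.

Yes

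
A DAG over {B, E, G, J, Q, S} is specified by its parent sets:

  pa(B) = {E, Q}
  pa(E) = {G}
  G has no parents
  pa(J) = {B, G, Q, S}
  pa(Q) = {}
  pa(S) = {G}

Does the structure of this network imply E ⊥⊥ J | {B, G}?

No

We examine all 4 paths between E and J:
Path 1: E → B → J
  B is a chain here and B is conditioned on, so the path is blocked at B.
Path 2: E → B ← Q → J
  B is a collider and B is conditioned on, which opens it; Q is a fork and Q is not conditioned on — no node blocks this path, so it is active.
Path 3: E ← G → J
  G is a fork here and G is conditioned on, so the path is blocked at G.
Path 4: E ← G → S → J
  G is a fork here and G is conditioned on, so the path is blocked at G.
Since the path E → B ← Q → J is active, E and J are not d-separated given {B, G}.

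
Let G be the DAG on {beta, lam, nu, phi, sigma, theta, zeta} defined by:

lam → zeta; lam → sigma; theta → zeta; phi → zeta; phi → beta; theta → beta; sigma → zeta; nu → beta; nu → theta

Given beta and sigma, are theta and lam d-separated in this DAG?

We examine all 6 paths between theta and lam:
  1. theta ← nu → beta ← phi → zeta ← lam — nu:fork[open]; beta:collider[open]; phi:fork[open]; zeta:collider[blocks] ⇒ blocked
  2. theta ← nu → beta ← phi → zeta ← sigma ← lam — nu:fork[open]; beta:collider[open]; phi:fork[open]; zeta:collider[blocks]; sigma:chain[blocks] ⇒ blocked
  3. theta → beta ← phi → zeta ← lam — beta:collider[open]; phi:fork[open]; zeta:collider[blocks] ⇒ blocked
  4. theta → beta ← phi → zeta ← sigma ← lam — beta:collider[open]; phi:fork[open]; zeta:collider[blocks]; sigma:chain[blocks] ⇒ blocked
  5. theta → zeta ← lam — zeta:collider[blocks] ⇒ blocked
  6. theta → zeta ← sigma ← lam — zeta:collider[blocks]; sigma:chain[blocks] ⇒ blocked
Every path is blocked, so theta and lam are d-separated given {beta, sigma}.

Yes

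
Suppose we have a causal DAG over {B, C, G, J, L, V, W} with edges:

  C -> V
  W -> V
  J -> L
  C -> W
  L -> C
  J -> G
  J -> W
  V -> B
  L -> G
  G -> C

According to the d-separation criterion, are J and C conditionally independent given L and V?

No — J and C are not d-separated given {L, V}.

Enumerating the 6 paths from J to C and testing each for blocking by {L, V}:
  1. J → L → G → C — L:chain[blocks]; G:chain[open] ⇒ blocked
  2. J → L → C — L:chain[blocks] ⇒ blocked
  3. J → G ← L → C — G:collider[open]; L:fork[blocks] ⇒ blocked
  4. J → G → C — G:chain[open] ⇒ active
  5. J → W → V ← C — W:chain[open]; V:collider[open] ⇒ active
  6. J → W ← C — W:collider[open] ⇒ active
At least one path is unblocked, so d-separation fails.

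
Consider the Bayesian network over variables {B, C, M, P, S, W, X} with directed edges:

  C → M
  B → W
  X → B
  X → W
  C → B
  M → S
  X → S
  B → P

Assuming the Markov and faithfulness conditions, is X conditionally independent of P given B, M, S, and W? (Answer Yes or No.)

Yes

Enumerating the 3 paths from X to P and testing each for blocking by {B, M, S, W}:
Path 1: X → B → P
  B is a chain here and B is conditioned on, so the path is blocked at B.
Path 2: X → S ← M ← C → B → P
  M is a chain here and M is conditioned on, so the path is blocked at M.
Path 3: X → W ← B → P
  B is a fork here and B is conditioned on, so the path is blocked at B.
All paths are blocked; X ⊥ P | {B, M, S, W} holds.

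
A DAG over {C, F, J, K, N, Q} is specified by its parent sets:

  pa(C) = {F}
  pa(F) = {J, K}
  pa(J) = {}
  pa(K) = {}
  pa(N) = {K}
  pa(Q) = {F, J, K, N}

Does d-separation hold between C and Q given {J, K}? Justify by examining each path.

We examine all 4 paths between C and Q:
  1. C ← F ← J → Q — F:chain[open]; J:fork[blocks] ⇒ blocked
  2. C ← F → Q — F:fork[open] ⇒ active
  3. C ← F ← K → N → Q — F:chain[open]; K:fork[blocks]; N:chain[open] ⇒ blocked
  4. C ← F ← K → Q — F:chain[open]; K:fork[blocks] ⇒ blocked
Because an active path exists, C and Q are not d-separated.

No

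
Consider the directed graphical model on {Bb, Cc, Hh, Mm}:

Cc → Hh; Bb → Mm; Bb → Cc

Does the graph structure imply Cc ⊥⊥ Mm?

No

There is one path between Cc and Mm:
  1. Cc ← Bb → Mm — Bb:fork[open] ⇒ active
Because an active path exists, Cc and Mm are not d-separated.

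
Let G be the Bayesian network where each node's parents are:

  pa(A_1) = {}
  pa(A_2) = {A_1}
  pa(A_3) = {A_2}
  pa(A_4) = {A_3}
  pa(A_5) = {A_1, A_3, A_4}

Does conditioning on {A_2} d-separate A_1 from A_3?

There are 3 undirected paths between A_1 and A_3; checking each against the conditioning set {A_2}:
Path 1: A_1 → A_5 ← A_3
  A_5 is a collider here and neither A_5 nor any of its descendants is conditioned on, so the collider stays closed — the path is blocked at A_5.
Path 2: A_1 → A_5 ← A_4 ← A_3
  A_5 is a collider here and neither A_5 nor any of its descendants is conditioned on, so the collider stays closed — the path is blocked at A_5.
Path 3: A_1 → A_2 → A_3
  A_2 is a chain here and A_2 is conditioned on, so the path is blocked at A_2.
All paths are blocked; A_1 ⊥ A_3 | {A_2} holds.

Yes — A_1 and A_3 are d-separated given {A_2}.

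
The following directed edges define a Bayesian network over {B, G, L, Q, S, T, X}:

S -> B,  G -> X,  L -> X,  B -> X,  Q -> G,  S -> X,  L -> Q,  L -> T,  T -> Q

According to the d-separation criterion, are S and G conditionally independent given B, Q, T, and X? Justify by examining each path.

No — S and G are not d-separated given {B, Q, T, X}.

6 paths connect S and G; each must be blocked for d-separation to hold:
  1. S → B → X ← G — B:chain[blocks]; X:collider[open] ⇒ blocked
  2. S → B → X ← L → T → Q → G — B:chain[blocks]; X:collider[open]; L:fork[open]; T:chain[blocks]; Q:chain[blocks] ⇒ blocked
  3. S → B → X ← L → Q → G — B:chain[blocks]; X:collider[open]; L:fork[open]; Q:chain[blocks] ⇒ blocked
  4. S → X ← G — X:collider[open] ⇒ active
  5. S → X ← L → T → Q → G — X:collider[open]; L:fork[open]; T:chain[blocks]; Q:chain[blocks] ⇒ blocked
  6. S → X ← L → Q → G — X:collider[open]; L:fork[open]; Q:chain[blocks] ⇒ blocked
At least one path is unblocked, so d-separation fails.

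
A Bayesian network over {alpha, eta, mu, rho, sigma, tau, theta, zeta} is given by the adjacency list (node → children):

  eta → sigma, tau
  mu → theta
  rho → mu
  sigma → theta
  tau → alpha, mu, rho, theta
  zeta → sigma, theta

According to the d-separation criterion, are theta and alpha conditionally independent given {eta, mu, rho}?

No — theta and alpha are not d-separated given {eta, mu, rho}.

5 paths connect theta and alpha; each must be blocked for d-separation to hold:
Path 1: theta ← sigma ← eta → tau → alpha
  eta is a fork here and eta is conditioned on, so the path is blocked at eta.
Path 2: theta ← zeta → sigma ← eta → tau → alpha
  sigma is a collider here and neither sigma nor any of its descendants is conditioned on, so the collider stays closed — the path is blocked at sigma.
Path 3: theta ← mu ← rho ← tau → alpha
  mu is a chain here and mu is conditioned on, so the path is blocked at mu.
Path 4: theta ← mu ← tau → alpha
  mu is a chain here and mu is conditioned on, so the path is blocked at mu.
Path 5: theta ← tau → alpha
  tau is a fork and tau is not conditioned on — no node blocks this path, so it is active.
Because an active path exists, theta and alpha are not d-separated.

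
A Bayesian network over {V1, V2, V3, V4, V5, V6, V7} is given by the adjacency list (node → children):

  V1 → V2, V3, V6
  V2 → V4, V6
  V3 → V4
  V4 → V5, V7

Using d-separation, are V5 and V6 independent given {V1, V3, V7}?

4 paths connect V5 and V6; each must be blocked for d-separation to hold:
Path 1: V5 ← V4 ← V2 ← V1 → V6
  V1 is a fork here and V1 is conditioned on, so the path is blocked at V1.
Path 2: V5 ← V4 ← V2 → V6
  V4 is a chain and V4 is not conditioned on; V2 is a fork and V2 is not conditioned on — no node blocks this path, so it is active.
Path 3: V5 ← V4 ← V3 ← V1 → V2 → V6
  V3 is a chain here and V3 is conditioned on, so the path is blocked at V3.
Path 4: V5 ← V4 ← V3 ← V1 → V6
  V3 is a chain here and V3 is conditioned on, so the path is blocked at V3.
Because an active path exists, V5 and V6 are not d-separated.

No — V5 and V6 are not d-separated given {V1, V3, V7}.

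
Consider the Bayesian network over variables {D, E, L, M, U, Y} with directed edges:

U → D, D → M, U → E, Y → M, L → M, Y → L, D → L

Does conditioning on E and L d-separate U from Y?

4 paths connect U and Y; each must be blocked for d-separation to hold:
Path 1: U → D → M ← Y
  M is a collider here and neither M nor any of its descendants is conditioned on, so the collider stays closed — the path is blocked at M.
Path 2: U → D → M ← L ← Y
  M is a collider here and neither M nor any of its descendants is conditioned on, so the collider stays closed — the path is blocked at M.
Path 3: U → D → L ← Y
  D is a chain and D is not conditioned on; L is a collider and L is conditioned on, which opens it — no node blocks this path, so it is active.
Path 4: U → D → L → M ← Y
  L is a chain here and L is conditioned on, so the path is blocked at L.
Because an active path exists, U and Y are not d-separated.

No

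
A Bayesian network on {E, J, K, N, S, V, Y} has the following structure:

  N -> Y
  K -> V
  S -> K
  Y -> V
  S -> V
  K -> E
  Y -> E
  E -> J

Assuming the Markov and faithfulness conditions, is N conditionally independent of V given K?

No — N and V are not d-separated given {K}.

Enumerating the 3 paths from N to V and testing each for blocking by {K}:
  1. N → Y → E ← K ← S → V — Y:chain[open]; E:collider[blocks]; K:chain[blocks]; S:fork[open] ⇒ blocked
  2. N → Y → E ← K → V — Y:chain[open]; E:collider[blocks]; K:fork[blocks] ⇒ blocked
  3. N → Y → V — Y:chain[open] ⇒ active
Because an active path exists, N and V are not d-separated.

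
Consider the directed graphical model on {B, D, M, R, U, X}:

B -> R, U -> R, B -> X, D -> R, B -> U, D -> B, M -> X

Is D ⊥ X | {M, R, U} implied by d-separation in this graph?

No

There are 3 undirected paths between D and X; checking each against the conditioning set {M, R, U}:
Path 1: D → B → X
  B is a chain and B is not conditioned on — no node blocks this path, so it is active.
Path 2: D → R ← U ← B → X
  U is a chain here and U is conditioned on, so the path is blocked at U.
Path 3: D → R ← B → X
  R is a collider and R is conditioned on, which opens it; B is a fork and B is not conditioned on — no node blocks this path, so it is active.
Since the path D → B → X is active, D and X are not d-separated given {M, R, U}.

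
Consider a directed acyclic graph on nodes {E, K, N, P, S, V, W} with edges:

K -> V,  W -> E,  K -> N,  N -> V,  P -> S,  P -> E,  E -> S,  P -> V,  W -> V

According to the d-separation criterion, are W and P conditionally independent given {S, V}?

Enumerating the 3 paths from W to P and testing each for blocking by {S, V}:
  1. W → E → S ← P — E:chain[open]; S:collider[open] ⇒ active
  2. W → E ← P — E:collider[open] ⇒ active
  3. W → V ← P — V:collider[open] ⇒ active
Since the path W → E → S ← P is active, W and P are not d-separated given {S, V}.

No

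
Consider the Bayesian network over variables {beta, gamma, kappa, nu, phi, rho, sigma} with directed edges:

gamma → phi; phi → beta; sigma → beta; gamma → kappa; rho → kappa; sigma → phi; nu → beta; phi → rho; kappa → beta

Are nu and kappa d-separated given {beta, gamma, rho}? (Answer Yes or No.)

5 paths connect nu and kappa; each must be blocked for d-separation to hold:
Path 1: nu → beta ← phi → rho → kappa
  rho is a chain here and rho is conditioned on, so the path is blocked at rho.
Path 2: nu → beta ← phi ← gamma → kappa
  gamma is a fork here and gamma is conditioned on, so the path is blocked at gamma.
Path 3: nu → beta ← sigma → phi → rho → kappa
  rho is a chain here and rho is conditioned on, so the path is blocked at rho.
Path 4: nu → beta ← sigma → phi ← gamma → kappa
  gamma is a fork here and gamma is conditioned on, so the path is blocked at gamma.
Path 5: nu → beta ← kappa
  beta is a collider and beta is conditioned on, which opens it — no node blocks this path, so it is active.
Since the path nu → beta ← kappa is active, nu and kappa are not d-separated given {beta, gamma, rho}.

No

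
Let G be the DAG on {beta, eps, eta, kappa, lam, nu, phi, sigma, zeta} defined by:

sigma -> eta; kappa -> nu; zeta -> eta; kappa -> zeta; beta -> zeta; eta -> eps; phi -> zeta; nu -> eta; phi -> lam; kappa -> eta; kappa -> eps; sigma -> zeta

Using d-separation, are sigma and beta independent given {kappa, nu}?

There are 5 undirected paths between sigma and beta; checking each against the conditioning set {kappa, nu}:
Path 1: sigma → zeta ← beta
  zeta is a collider here and neither zeta nor any of its descendants is conditioned on, so the collider stays closed — the path is blocked at zeta.
Path 2: sigma → eta ← zeta ← beta
  eta is a collider here and neither eta nor any of its descendants is conditioned on, so the collider stays closed — the path is blocked at eta.
Path 3: sigma → eta ← nu ← kappa → zeta ← beta
  eta is a collider here and neither eta nor any of its descendants is conditioned on, so the collider stays closed — the path is blocked at eta.
Path 4: sigma → eta ← kappa → zeta ← beta
  eta is a collider here and neither eta nor any of its descendants is conditioned on, so the collider stays closed — the path is blocked at eta.
Path 5: sigma → eta → eps ← kappa → zeta ← beta
  eps is a collider here and neither eps nor any of its descendants is conditioned on, so the collider stays closed — the path is blocked at eps.
All paths are blocked; sigma ⊥ beta | {kappa, nu} holds.

Yes — sigma and beta are d-separated given {kappa, nu}.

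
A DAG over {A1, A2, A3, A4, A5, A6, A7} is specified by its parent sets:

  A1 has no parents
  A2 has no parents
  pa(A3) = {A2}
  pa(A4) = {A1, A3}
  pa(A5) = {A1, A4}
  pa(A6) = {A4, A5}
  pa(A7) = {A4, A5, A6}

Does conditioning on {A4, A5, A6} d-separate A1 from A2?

We examine all 6 paths between A1 and A2:
Path 1: A1 → A5 → A7 ← A6 ← A4 ← A3 ← A2
  A5 is a chain here and A5 is conditioned on, so the path is blocked at A5.
Path 2: A1 → A5 → A7 ← A4 ← A3 ← A2
  A5 is a chain here and A5 is conditioned on, so the path is blocked at A5.
Path 3: A1 → A5 → A6 → A7 ← A4 ← A3 ← A2
  A5 is a chain here and A5 is conditioned on, so the path is blocked at A5.
Path 4: A1 → A5 → A6 ← A4 ← A3 ← A2
  A5 is a chain here and A5 is conditioned on, so the path is blocked at A5.
Path 5: A1 → A5 ← A4 ← A3 ← A2
  A4 is a chain here and A4 is conditioned on, so the path is blocked at A4.
Path 6: A1 → A4 ← A3 ← A2
  A4 is a collider and A4 is conditioned on, which opens it; A3 is a chain and A3 is not conditioned on — no node blocks this path, so it is active.
Because an active path exists, A1 and A2 are not d-separated.

No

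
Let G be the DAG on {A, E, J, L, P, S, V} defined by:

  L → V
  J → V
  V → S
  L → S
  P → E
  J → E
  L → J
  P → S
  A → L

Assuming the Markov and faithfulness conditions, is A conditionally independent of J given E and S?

No

There are 5 undirected paths between A and J; checking each against the conditioning set {E, S}:
Path 1: A → L → J
  L is a chain and L is not conditioned on — no node blocks this path, so it is active.
Path 2: A → L → S ← P → E ← J
  L is a chain and L is not conditioned on; S is a collider and S is conditioned on, which opens it; P is a fork and P is not conditioned on; E is a collider and E is conditioned on, which opens it — no node blocks this path, so it is active.
Path 3: A → L → S ← V ← J
  L is a chain and L is not conditioned on; S is a collider and S is conditioned on, which opens it; V is a chain and V is not conditioned on — no node blocks this path, so it is active.
Path 4: A → L → V ← J
  L is a chain and L is not conditioned on; V is a collider and its descendant S is conditioned on, which opens it — no node blocks this path, so it is active.
Path 5: A → L → V → S ← P → E ← J
  L is a chain and L is not conditioned on; V is a chain and V is not conditioned on; S is a collider and S is conditioned on, which opens it; P is a fork and P is not conditioned on; E is a collider and E is conditioned on, which opens it — no node blocks this path, so it is active.
At least one path is unblocked, so d-separation fails.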